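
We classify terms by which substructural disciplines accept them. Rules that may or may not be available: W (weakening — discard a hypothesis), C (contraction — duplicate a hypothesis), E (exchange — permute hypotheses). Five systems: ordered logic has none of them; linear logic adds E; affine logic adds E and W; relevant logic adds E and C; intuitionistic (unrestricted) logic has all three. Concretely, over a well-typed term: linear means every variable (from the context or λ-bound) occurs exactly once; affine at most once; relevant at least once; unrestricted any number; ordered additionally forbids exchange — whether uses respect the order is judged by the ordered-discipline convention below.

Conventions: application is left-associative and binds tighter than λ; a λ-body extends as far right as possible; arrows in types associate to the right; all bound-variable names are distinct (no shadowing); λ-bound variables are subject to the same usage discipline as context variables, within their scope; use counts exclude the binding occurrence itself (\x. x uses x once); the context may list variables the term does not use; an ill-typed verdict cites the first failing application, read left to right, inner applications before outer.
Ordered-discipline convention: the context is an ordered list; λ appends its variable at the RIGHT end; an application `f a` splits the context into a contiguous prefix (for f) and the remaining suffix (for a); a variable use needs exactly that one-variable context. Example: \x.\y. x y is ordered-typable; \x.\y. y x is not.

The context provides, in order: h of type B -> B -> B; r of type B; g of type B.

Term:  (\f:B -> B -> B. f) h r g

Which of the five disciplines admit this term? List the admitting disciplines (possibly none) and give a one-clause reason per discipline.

admitting disciplines: ordered, linear, affine, relevant, unrestricted
usage: h=1; r=1; g=1; f (bound)=1
use order (left to right): f, h, r, g
typing: well-typed — term : B
ordered: ✓, h, r, g, f once each; derivable with no W/C/E
linear: ✓, each of h, r, g, f used exactly once
affine: ✓, none of h, r, g, f used more than once
relevant: ✓, none of h, r, g, f goes unused
unrestricted: ✓, well-typed at B; no restrictions here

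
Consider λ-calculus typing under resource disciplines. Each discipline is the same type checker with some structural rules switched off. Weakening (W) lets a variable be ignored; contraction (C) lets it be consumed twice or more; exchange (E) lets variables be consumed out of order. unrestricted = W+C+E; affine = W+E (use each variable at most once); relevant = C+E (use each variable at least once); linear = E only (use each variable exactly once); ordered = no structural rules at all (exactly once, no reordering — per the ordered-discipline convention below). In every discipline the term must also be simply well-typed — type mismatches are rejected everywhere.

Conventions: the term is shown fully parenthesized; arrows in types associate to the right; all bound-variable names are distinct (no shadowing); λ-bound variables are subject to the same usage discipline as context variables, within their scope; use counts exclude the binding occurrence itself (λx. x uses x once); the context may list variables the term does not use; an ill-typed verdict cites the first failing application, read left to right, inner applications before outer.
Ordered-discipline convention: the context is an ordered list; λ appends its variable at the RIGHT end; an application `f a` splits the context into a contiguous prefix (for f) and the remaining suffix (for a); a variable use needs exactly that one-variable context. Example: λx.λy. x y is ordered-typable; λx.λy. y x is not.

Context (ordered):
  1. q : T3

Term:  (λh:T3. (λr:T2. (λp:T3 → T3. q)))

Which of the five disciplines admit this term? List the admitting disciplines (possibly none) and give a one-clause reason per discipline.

admitted in: affine, unrestricted
variable uses: q=1, h [bound]=0, r [bound]=0, p [bound]=0
order of uses: q
typing: well-typed — term : T3 → T2 → (T3 → T3) → T3
ordered ✗ (needs weakening: h, r, p unused)
linear ✗ (needs weakening: h, r, p unused)
affine ✓ (none of q, h, r, p used more than once)
relevant ✗ (needs weakening: h, r, p unused)
unrestricted ✓ (typability at T3 → T2 → (T3 → T3) → T3 is all that's needed)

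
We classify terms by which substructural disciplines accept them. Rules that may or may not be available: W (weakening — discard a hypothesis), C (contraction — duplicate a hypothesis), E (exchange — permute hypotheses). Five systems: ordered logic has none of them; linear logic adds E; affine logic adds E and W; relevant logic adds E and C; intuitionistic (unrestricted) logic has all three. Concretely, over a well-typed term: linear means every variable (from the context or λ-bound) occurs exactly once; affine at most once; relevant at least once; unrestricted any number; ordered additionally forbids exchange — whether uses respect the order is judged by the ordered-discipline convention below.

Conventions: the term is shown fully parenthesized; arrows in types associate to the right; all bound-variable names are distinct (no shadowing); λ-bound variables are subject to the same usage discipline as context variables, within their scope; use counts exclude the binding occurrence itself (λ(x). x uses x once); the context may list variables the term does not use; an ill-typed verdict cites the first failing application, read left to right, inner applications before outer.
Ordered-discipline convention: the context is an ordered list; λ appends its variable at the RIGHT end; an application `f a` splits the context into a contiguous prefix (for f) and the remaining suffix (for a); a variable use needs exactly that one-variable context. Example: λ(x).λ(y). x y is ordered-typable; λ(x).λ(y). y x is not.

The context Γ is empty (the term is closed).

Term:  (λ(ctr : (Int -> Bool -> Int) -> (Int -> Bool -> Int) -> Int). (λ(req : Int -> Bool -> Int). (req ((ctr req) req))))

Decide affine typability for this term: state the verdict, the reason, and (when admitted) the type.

no — repeated use of req ×3
counts: ctr (λ-bound)=1; req (λ-bound)=3
uses in reading order: req, ctr, req, req
typing: well-typed at ((Int -> Bool -> Int) -> (Int -> Bool -> Int) -> Int) -> (Int -> Bool -> Int) -> Bool -> Int
all disciplines: ordered ✗ | linear ✗ | affine ✗ | relevant ✓ | unrestricted ✓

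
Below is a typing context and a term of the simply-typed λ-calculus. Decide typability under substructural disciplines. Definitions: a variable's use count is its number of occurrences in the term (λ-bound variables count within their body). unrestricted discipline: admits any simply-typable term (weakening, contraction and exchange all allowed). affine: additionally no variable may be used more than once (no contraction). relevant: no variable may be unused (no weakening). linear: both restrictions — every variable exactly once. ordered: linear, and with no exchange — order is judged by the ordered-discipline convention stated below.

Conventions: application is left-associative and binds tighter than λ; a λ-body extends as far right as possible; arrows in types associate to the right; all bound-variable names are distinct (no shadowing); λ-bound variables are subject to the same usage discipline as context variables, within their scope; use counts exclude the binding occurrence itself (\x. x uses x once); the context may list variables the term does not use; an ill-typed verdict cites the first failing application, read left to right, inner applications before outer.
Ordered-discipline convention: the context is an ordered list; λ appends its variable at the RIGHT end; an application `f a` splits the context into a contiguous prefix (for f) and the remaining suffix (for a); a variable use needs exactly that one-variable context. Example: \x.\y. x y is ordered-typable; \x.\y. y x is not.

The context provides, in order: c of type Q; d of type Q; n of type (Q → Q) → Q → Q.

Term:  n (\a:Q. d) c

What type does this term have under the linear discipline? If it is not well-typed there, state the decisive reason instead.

not well-typed under linear — unused: a — weakening required
usage: c=1, d=1, n=1, a (bound)=0
order of uses: n, d, c
typing: well-typed at Q
per-discipline verdicts: ordered ✗; linear ✗; affine ✓; relevant ✗; unrestricted ✓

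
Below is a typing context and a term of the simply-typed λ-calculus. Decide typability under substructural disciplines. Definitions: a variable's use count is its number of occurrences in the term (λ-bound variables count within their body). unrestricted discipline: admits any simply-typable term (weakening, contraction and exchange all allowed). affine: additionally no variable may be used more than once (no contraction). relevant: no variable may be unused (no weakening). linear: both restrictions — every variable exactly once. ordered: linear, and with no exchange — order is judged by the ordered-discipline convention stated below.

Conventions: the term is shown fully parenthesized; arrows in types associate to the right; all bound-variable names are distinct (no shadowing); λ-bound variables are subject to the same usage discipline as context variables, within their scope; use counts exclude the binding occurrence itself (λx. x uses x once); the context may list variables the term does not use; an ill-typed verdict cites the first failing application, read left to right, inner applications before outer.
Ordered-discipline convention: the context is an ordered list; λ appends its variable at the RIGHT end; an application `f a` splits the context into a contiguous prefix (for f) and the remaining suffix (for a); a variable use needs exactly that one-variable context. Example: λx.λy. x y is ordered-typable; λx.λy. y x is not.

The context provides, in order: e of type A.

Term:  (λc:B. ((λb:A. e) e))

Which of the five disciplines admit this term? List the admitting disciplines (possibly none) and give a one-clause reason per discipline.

accepted by: unrestricted
use counts: e: 2×; c (bound): 0×; b (bound): 0×
use order (left to right): e, e
typing: well-typed — term : B → A
ordered: ✗, e ×2 used more than once (contraction); needs weakening: c, b unused
linear: ✗, e ×2 used more than once (contraction); needs weakening: c, b unused
affine: ✗, e ×2 used more than once (contraction)
relevant: ✗, needs weakening: c, b unused
unrestricted: ✓, typability at B → A is all that's needed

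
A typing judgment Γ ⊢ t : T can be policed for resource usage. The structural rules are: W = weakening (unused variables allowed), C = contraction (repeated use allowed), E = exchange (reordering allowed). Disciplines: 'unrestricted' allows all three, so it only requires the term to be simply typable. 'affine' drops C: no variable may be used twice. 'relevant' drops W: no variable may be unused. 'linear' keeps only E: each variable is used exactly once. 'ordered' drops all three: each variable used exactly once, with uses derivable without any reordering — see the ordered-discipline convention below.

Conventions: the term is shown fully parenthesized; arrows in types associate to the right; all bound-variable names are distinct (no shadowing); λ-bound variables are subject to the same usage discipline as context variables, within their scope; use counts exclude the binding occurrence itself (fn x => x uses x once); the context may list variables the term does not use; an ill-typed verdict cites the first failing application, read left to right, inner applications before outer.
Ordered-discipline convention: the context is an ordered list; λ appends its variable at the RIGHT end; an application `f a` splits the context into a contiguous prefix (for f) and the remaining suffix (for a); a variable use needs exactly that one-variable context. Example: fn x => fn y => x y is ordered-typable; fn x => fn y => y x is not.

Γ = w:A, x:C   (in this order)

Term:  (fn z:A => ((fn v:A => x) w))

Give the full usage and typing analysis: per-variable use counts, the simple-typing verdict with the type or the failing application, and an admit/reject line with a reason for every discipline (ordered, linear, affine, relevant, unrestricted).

use counts: w: 1×, x: 1×, z (λ-bound): 0×, v (λ-bound): 0×
uses in reading order: x, w
typing: the term checks, with type A -> C
ordered: ✗ — needs weakening: z, v unused
linear: ✗ — needs weakening: z, v unused
affine: ✓ — at most one use each (w, x, z, v)
relevant: ✗ — needs weakening: z, v unused
unrestricted: ✓ — well-typed at A -> C; no restrictions here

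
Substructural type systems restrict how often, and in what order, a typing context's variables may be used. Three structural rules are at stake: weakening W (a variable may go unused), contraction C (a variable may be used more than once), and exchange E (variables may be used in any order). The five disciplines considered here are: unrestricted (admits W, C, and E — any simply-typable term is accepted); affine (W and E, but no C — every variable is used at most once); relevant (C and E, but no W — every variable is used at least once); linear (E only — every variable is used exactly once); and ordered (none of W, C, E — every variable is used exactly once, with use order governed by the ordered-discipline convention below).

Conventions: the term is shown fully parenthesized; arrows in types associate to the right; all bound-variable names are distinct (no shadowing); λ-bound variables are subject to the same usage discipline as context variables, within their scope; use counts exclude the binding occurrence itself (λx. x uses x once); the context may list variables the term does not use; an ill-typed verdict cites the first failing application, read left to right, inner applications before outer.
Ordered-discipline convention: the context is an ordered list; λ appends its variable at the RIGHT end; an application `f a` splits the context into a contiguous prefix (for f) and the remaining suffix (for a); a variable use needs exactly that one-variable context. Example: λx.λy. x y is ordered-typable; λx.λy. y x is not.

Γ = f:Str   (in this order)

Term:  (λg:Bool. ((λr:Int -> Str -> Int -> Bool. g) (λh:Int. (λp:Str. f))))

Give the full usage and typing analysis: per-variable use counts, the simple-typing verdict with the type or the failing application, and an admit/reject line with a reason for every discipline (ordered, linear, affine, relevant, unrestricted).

counts: f: 1; g (λ-bound): 1; r (λ-bound): 0; h (λ-bound): 0; p (λ-bound): 0
use order (left to right): g, f
typing: ill-typed: an application expects Int -> Str -> Int -> Bool but receives Int -> Str -> Str
ordered ✗ (fails simple typing)
linear ✗ (a type mismatch blocks all five)
affine ✗ (the type mismatch rejects it)
relevant ✗ (not simply typable)
unrestricted ✗ (fails simple typing)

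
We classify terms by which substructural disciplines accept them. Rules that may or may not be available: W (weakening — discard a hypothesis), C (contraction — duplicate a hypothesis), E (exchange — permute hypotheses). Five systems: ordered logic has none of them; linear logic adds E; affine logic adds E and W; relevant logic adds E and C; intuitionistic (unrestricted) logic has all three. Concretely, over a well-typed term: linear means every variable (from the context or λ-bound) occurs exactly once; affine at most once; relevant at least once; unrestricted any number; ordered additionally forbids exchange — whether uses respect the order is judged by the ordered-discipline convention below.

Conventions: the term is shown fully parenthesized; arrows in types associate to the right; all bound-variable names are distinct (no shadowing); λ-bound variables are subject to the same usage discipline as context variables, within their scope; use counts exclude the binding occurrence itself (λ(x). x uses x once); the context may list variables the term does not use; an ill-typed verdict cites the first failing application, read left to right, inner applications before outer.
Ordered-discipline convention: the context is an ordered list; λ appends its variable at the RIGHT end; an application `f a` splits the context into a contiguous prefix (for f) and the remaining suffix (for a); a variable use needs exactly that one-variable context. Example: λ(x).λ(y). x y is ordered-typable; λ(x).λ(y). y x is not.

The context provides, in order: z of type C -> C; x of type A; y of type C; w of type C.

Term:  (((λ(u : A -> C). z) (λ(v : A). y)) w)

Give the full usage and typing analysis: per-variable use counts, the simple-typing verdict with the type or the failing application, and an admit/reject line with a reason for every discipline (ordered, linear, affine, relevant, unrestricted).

use counts: z: 1×, x: 0×, y: 1×, w: 1×, u [bound]: 0×, v [bound]: 0×
order of uses: z, y, w
typing: ✓ — C
ordered ✗ (needs weakening: x, u, v unused)
linear ✗ (needs weakening: x, u, v unused)
affine ✓ (no duplicate uses among z, x, y, w, u, v)
relevant ✗ (needs weakening: x, u, v unused)
unrestricted ✓ (type-checks (C) and nothing is barred)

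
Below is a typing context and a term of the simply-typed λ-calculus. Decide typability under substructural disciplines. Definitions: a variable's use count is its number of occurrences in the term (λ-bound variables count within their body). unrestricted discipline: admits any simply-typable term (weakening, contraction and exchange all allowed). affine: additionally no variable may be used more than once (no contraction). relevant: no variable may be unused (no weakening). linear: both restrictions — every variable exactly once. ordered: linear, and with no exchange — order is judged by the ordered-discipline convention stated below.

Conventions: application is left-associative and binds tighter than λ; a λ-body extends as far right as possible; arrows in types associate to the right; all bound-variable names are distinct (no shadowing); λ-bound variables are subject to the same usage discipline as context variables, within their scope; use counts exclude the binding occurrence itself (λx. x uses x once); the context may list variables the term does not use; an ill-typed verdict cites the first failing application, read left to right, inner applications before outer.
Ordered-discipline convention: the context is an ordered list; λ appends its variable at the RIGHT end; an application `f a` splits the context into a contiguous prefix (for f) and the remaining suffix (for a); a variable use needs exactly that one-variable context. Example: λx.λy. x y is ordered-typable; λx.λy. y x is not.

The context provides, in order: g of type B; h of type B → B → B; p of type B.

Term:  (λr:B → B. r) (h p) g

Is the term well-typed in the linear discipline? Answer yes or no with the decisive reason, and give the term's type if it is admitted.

yes — each of g, h, p, r used exactly once; term : B
use counts: g ×1; h ×1; p ×1; r [bound] ×1
order of uses: r, h, p, g
typing: ✓ — B
summary: ordered ✗; linear ✓; affine ✓; relevant ✓; unrestricted ✓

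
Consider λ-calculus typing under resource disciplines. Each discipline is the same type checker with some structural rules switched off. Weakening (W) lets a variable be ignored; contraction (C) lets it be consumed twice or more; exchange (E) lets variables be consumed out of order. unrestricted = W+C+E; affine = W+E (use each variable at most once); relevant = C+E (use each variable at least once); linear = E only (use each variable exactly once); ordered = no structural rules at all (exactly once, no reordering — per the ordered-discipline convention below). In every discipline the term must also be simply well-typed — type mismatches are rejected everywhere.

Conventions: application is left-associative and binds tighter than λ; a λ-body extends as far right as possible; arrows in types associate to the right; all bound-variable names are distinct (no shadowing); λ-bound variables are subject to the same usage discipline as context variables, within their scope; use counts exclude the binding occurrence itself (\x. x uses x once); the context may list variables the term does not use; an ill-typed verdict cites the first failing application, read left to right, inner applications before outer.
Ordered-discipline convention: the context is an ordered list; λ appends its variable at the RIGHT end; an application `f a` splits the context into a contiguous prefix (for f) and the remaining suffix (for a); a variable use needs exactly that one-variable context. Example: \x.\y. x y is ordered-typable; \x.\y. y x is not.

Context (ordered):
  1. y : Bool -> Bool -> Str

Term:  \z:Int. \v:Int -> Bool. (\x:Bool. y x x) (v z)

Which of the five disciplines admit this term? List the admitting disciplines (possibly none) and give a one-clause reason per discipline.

admitting disciplines: relevant, unrestricted
variable uses: y=1, z [bound]=1, v [bound]=1, x [bound]=2
use order (left to right): y, x, x, v, z
typing: the term checks, with type Int -> (Int -> Bool) -> Str
ordered: ✗, repeated use of x ×2
linear: ✗, repeated use of x ×2
affine: ✗, repeated use of x ×2
relevant: ✓, none of y, z, v, x goes unused
unrestricted: ✓, typability at Int -> (Int -> Bool) -> Str is all that's needed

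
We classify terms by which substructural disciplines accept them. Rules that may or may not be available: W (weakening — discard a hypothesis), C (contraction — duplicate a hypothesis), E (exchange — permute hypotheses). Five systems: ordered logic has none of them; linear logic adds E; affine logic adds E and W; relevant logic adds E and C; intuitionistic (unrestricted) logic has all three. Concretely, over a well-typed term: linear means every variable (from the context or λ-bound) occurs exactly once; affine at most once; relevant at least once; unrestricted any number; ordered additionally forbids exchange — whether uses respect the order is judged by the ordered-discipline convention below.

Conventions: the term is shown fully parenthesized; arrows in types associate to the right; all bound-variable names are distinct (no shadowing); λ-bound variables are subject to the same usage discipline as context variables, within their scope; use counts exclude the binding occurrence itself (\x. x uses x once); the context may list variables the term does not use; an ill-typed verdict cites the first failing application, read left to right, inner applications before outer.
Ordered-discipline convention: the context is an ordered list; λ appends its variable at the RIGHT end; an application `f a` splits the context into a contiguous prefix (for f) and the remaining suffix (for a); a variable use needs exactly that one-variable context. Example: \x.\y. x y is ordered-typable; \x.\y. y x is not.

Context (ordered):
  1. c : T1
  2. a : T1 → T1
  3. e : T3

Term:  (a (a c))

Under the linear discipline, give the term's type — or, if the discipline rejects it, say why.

not well-typed under linear — needs contraction — a ×2; unused: e — weakening required
counts: c ×1, a ×2, e ×0
uses in reading order: a, a, c
typing: the term checks, with type T1
all disciplines: ordered ✗ · linear ✗ · affine ✗ · relevant ✗ · unrestricted ✓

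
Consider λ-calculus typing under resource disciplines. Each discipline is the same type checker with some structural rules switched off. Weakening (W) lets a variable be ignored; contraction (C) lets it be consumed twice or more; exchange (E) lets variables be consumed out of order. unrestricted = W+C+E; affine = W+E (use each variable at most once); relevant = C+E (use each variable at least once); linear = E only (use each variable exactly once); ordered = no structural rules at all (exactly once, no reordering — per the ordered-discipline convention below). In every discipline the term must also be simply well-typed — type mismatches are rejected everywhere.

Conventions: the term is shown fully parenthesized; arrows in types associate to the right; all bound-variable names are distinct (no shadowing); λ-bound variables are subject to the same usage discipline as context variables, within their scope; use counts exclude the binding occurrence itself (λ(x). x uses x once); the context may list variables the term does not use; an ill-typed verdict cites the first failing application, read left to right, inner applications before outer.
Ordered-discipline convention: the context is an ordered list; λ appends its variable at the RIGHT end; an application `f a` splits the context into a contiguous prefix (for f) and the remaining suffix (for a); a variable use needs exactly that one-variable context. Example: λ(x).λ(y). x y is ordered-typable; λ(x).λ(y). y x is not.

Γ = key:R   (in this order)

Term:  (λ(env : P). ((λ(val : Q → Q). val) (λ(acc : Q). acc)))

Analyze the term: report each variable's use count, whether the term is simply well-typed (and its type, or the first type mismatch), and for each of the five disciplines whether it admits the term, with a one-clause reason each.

usage: key: 0×; env [bound]: 0×; val [bound]: 1×; acc [bound]: 1×
order of uses: val, acc
typing: well-typed — term : P → Q → Q
ordered: ✗, unused: key, env — weakening required
linear: ✗, unused: key, env — weakening required
affine: ✓, no duplicate uses among key, env, val, acc
relevant: ✗, unused: key, env — weakening required
unrestricted: ✓, simply typable at P → Q → Q; W, C, E all held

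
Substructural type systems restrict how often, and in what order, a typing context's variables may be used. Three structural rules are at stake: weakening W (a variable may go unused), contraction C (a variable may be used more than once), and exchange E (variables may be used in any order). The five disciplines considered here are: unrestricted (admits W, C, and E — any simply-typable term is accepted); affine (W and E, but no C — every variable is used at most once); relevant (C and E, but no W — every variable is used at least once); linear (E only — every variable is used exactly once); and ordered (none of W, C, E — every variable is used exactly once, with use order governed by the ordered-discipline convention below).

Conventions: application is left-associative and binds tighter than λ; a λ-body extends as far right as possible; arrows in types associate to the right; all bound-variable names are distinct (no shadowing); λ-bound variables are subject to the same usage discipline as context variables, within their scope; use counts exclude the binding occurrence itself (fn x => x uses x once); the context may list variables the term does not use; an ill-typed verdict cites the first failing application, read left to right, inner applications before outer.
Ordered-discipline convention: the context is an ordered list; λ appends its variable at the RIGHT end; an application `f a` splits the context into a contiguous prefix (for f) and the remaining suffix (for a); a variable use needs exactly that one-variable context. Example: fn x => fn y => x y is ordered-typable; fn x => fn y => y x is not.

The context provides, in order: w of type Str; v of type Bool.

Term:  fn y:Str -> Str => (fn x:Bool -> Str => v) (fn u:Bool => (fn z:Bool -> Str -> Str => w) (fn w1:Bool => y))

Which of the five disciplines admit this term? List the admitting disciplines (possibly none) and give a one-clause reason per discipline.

admitting disciplines: affine, unrestricted
use counts: w ×1, v ×1, y (bound) ×1, x (bound) ×0, u (bound) ×0, z (bound) ×0, w1 (bound) ×0
order of uses: v, w, y
typing: ✓ — (Str -> Str) -> Bool
ordered: ✗, needs weakening: x, u, z, w1 unused
linear: ✗, needs weakening: x, u, z, w1 unused
affine: ✓, at most one use each (w, v, y, x, u, z, w1)
relevant: ✗, needs weakening: x, u, z, w1 unused
unrestricted: ✓, well-typed at (Str -> Str) -> Bool; no restrictions here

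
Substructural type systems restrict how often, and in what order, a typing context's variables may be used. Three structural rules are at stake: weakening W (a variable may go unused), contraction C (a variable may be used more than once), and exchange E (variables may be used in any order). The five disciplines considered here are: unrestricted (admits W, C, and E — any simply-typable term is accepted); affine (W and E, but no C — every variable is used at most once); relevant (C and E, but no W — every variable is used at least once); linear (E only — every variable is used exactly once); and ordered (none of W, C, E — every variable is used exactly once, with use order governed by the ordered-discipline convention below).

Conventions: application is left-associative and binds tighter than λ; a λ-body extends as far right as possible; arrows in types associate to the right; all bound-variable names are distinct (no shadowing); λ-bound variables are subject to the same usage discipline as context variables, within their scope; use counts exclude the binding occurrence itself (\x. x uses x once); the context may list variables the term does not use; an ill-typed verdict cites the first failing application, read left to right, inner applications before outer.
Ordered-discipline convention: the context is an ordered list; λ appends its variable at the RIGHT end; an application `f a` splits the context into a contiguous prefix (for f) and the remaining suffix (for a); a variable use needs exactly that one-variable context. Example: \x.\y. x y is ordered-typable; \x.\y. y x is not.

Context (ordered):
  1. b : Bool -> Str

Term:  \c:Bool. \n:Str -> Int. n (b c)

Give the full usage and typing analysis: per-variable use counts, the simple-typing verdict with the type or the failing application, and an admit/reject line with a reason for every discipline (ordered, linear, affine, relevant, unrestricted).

usage: b: 1; c (λ-bound): 1; n (λ-bound): 1
use order (left to right): n, b, c
typing: well-typed — term : Bool -> (Str -> Int) -> Int
ordered: ✗, needs exchange: uses follow n, b, c
linear: ✓, each of b, c, n used exactly once
affine: ✓, at most one use each (b, c, n)
relevant: ✓, every one of b, c, n appears
unrestricted: ✓, typability at Bool -> (Str -> Int) -> Int is all that's needed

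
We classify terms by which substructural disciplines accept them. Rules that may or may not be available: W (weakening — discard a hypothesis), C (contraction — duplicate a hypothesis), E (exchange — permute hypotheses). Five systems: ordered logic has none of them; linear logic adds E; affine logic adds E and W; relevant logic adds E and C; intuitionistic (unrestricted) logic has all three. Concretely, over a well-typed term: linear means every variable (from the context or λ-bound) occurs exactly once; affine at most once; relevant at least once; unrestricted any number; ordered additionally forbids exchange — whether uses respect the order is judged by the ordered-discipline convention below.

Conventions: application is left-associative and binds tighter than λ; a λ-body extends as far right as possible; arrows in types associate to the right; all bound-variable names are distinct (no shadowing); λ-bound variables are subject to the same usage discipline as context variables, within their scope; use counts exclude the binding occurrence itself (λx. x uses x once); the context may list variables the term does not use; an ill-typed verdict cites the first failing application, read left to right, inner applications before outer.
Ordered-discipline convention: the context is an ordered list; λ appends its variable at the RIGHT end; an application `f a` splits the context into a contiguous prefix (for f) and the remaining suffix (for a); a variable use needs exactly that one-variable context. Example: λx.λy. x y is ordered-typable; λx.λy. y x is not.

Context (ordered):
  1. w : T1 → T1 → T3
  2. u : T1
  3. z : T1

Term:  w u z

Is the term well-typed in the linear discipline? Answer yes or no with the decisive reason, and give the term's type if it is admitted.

yes — w, u, z: one use apiece; term : T3
use counts: w: 1; u: 1; z: 1
left-to-right use order: w, u, z
typing: well-typed — term : T3
all disciplines: ordered ✓; linear ✓; affine ✓; relevant ✓; unrestricted ✓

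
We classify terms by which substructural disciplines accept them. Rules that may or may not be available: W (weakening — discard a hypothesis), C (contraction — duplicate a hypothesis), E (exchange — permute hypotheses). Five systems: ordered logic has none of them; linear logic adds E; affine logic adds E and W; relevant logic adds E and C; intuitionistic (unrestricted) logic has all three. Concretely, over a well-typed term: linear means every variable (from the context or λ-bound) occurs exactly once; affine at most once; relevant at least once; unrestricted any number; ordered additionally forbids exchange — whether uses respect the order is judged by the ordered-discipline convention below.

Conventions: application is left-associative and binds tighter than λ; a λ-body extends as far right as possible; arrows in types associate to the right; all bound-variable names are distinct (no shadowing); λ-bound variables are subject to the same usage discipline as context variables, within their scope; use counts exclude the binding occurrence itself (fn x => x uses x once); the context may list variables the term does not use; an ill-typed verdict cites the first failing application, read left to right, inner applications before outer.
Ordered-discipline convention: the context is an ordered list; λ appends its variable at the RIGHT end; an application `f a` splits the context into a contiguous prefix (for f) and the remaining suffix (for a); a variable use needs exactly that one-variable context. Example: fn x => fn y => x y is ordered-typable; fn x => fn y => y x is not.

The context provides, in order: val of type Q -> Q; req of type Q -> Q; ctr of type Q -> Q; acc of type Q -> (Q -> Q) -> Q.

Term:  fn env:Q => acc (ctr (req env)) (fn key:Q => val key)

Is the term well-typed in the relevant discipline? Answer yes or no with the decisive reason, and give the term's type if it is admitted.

yes — at least one use each (val, req, ctr, acc, env, key); term : Q -> Q
variable uses: val: 1×; req: 1×; ctr: 1×; acc: 1×; env (bound): 1×; key (bound): 1×
uses in reading order: acc, ctr, req, env, val, key
typing: ✓ — Q -> Q
across the five disciplines: ordered ✗; linear ✓; affine ✓; relevant ✓; unrestricted ✓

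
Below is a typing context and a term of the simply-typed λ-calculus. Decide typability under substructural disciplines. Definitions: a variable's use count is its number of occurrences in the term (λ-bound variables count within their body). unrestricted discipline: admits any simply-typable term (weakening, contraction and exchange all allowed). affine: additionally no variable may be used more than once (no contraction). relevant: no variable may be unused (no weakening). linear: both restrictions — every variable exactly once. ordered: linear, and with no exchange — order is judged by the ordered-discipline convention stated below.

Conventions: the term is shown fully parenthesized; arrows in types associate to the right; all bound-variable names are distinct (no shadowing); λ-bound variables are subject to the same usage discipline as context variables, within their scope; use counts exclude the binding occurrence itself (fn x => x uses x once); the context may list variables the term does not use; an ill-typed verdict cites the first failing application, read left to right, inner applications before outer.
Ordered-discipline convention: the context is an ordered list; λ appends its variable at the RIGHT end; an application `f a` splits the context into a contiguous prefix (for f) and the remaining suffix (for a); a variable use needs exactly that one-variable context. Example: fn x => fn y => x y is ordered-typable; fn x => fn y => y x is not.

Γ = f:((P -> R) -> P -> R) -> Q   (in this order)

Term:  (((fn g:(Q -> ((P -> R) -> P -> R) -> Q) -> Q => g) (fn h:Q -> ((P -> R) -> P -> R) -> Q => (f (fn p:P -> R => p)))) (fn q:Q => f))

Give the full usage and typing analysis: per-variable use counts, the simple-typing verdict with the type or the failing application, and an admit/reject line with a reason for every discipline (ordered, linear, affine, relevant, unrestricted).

counts: f: 2×, g [bound]: 1×, h [bound]: 0×, p [bound]: 1×, q [bound]: 0×
use order (left to right): g, f, p, f
typing: ✓ — Q
ordered: ✗, uses contraction: f ×2; needs weakening: h, q unused
linear: ✗, uses contraction: f ×2; needs weakening: h, q unused
affine: ✗, uses contraction: f ×2
relevant: ✗, needs weakening: h, q unused
unrestricted: ✓, simply typable at Q; W, C, E all held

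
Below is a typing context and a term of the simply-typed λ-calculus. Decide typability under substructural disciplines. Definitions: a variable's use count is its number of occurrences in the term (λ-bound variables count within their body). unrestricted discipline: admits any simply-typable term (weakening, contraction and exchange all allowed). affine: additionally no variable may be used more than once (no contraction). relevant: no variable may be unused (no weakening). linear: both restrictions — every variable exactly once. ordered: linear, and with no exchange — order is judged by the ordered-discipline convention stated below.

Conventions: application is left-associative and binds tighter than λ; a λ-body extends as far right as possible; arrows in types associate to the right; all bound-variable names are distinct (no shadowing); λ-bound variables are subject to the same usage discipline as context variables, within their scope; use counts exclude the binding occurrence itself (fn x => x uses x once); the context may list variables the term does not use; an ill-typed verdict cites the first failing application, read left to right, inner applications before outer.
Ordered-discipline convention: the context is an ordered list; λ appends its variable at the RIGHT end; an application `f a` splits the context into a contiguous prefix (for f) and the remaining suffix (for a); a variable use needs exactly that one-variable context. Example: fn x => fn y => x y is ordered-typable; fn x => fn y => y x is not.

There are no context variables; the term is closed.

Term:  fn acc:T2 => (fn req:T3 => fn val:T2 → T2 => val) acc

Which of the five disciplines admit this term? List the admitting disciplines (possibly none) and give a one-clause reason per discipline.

accepted by: none
counts: acc (λ-bound): 1; req (λ-bound): 0; val (λ-bound): 1
order of uses: val, acc
typing: ill-typed: an application expects T3 but receives T2
ordered: ✗, fails simple typing
linear: ✗, a type mismatch blocks all five
affine: ✗, the type mismatch rejects it
relevant: ✗, not simply typable
unrestricted: ✗, fails simple typing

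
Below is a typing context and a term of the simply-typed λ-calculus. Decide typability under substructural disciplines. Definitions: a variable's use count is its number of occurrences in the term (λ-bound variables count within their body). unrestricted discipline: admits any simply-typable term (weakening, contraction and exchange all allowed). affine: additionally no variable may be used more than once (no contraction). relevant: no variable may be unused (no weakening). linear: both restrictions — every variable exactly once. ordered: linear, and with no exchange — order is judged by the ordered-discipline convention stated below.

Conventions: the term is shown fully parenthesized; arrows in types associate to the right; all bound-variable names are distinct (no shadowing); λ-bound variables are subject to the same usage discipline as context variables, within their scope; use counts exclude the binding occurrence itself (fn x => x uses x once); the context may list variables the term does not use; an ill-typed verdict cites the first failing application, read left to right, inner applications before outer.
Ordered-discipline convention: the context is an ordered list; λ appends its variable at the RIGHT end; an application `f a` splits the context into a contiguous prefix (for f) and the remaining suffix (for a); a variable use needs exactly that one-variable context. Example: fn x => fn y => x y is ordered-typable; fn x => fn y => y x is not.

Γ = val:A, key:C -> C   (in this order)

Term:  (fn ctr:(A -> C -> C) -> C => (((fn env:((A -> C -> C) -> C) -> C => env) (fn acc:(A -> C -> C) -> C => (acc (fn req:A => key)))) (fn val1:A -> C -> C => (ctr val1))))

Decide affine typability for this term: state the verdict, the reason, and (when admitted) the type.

yes — val, key, ctr, env, acc, req, val1: no repeats, contraction unneeded; term : ((A -> C -> C) -> C) -> C
variable uses: val=0; key=1; ctr (λ-bound)=1; env (λ-bound)=1; acc (λ-bound)=1; req (λ-bound)=0; val1 (λ-bound)=1
uses in reading order: env, acc, key, ctr, val1
typing: ✓ — ((A -> C -> C) -> C) -> C
across the five disciplines: ordered ✗; linear ✗; affine ✓; relevant ✗; unrestricted ✓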